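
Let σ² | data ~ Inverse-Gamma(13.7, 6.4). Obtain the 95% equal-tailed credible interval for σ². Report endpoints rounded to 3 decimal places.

Inverse-Gamma(13.7, 6.4) quantiles: F⁻¹(0.025) and F⁻¹(0.975).
Equivalently, 1/σ² ~ Gamma(13.7, rate = 6.4); invert its 0.975 and 0.025 quantiles.
Posterior mean ≈ 0.504, SD ≈ 0.147; a Normal approximation gives roughly [0.215, 0.793].
Exact: lower = 0.293; upper = 0.861.

[0.293, 0.861]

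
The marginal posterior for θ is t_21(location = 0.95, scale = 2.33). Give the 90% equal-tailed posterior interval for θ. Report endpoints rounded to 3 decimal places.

The t_21 distribution is symmetric; the 90% interval is 0.95 ± t·2.33 with t_{0.95,21} = 1.721.
Half-width: 1.721 × 2.33 = 4.009.
0.95 − 4.009 = -3.059; 0.95 + 4.009 = 4.959.

[-3.059, 4.959]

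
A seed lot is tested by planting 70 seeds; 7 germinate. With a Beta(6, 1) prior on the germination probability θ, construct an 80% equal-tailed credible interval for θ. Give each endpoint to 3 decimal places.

[0.116, 0.225]

Posterior: Beta(6+7, 1+63) = Beta(13, 64).
Equal-tailed 80% interval: the 0.1 and 0.9 quantiles of Beta(13, 64).
Posterior mean ≈ 0.169, SD ≈ 0.042; a Normal approximation gives roughly [0.114, 0.223].
Exact: F⁻¹(0.1) = 0.116; F⁻¹(0.9) = 0.225.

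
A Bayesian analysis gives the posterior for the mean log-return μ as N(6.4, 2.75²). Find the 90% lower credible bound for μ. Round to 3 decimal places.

2.876

Need L with P(μ ≥ L) = 0.90: L = 6.4 − z_{0.1}·2.75.
z = 1.282; L = 6.4 − 1.282 × 2.75 = 2.876.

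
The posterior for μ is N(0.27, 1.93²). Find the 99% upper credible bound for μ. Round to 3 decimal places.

4.760

Need U with P(μ ≤ U) = 0.99: U = 0.27 + z_{0.01}·1.93.
z = 2.326; U = 0.27 + 2.326 × 1.93 = 4.760.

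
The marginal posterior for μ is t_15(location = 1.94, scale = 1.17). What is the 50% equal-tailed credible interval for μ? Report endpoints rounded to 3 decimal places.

[1.131, 2.749]

The t_15 distribution is symmetric; the 50% interval is 1.94 ± t·1.17 with t_{0.75,15} = 0.691.
Half-width: 0.691 × 1.17 = 0.809.
1.94 − 0.809 = 1.131; 1.94 + 0.809 = 2.749.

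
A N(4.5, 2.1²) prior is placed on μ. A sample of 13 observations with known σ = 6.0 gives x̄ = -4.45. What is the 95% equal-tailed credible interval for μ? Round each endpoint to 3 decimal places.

[-3.554, 1.559]

Posterior precision = 1/2.1² + 13/6.0² = 0.2268 + 0.3611 = 0.5879, so posterior SD = 1.3042.
Posterior mean = (4.5/2.1² + 13·-4.45/6.0²) / 0.5879 = -0.9977.
Interval: -0.9977 ± 1.960 × 1.3042 → [-3.554, 1.559].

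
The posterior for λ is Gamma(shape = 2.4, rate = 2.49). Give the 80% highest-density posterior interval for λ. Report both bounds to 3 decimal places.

[0.137, 1.472]

The posterior is unimodal and skewed, so the HPD interval has equal density at both endpoints and is the shortest 80% interval.
Solving f(0.137) = f(1.472) with F(1.472) − F(0.137) = 0.80 gives [0.137, 1.472].
For comparison, the equal-tailed interval is [0.301, 1.797]; the HPD is narrower and shifted toward the mode.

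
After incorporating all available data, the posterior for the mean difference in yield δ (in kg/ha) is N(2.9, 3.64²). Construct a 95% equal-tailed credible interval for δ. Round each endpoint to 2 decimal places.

The posterior is symmetric, so the 95% equal-tailed interval is δ = 2.9 ± z·3.64 with z = 1.960.
Half-width: 1.960 × 3.64 = 7.13.
2.9 − 7.13 = -4.23; 2.9 + 7.13 = 10.03.

[-4.23, 10.03]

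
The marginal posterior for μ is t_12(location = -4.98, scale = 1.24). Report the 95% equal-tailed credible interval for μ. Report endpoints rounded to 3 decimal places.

The t_12 distribution is symmetric; the 95% interval is -4.98 ± t·1.24 with t_{0.975,12} = 2.179.
Half-width: 2.179 × 1.24 = 2.702.
-4.98 − 2.702 = -7.682; -4.98 + 2.702 = -2.278.

[-7.682, -2.278]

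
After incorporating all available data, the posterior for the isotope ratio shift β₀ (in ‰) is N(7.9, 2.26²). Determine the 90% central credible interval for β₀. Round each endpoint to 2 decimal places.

The posterior is symmetric, so the 90% equal-tailed interval is β₀ = 7.9 ± z·2.26 with z = 1.645.
Half-width: 1.645 × 2.26 = 3.72.
7.9 − 3.72 = 4.18; 7.9 + 3.72 = 11.62.

[4.18, 11.62]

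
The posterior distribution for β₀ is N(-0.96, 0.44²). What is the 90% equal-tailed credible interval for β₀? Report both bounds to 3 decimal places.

The posterior is symmetric, so the 90% equal-tailed interval is β₀ = -0.96 ± z·0.44 with z = 1.645.
Half-width: 1.645 × 0.44 = 0.724.
-0.96 − 0.724 = -1.684; -0.96 + 0.724 = -0.236.

[-1.684, -0.236]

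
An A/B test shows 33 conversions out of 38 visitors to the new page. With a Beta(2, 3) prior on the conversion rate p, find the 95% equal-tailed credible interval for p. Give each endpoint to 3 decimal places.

[0.686, 0.914]

Posterior: Beta(2+33, 3+5) = Beta(35, 8).
Equal-tailed 95% interval: the 0.025 and 0.975 quantiles of Beta(35, 8).
Posterior mean ≈ 0.814, SD ≈ 0.059; a Normal approximation gives roughly [0.699, 0.929].
Exact: F⁻¹(0.025) = 0.686; F⁻¹(0.975) = 0.914.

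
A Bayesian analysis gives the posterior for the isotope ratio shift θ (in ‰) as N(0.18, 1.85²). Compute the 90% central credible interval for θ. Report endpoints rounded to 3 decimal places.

[-2.863, 3.223]

The posterior is symmetric, so the 90% equal-tailed interval is θ = 0.18 ± z·1.85 with z = 1.645.
Half-width: 1.645 × 1.85 = 3.043.
0.18 − 3.043 = -2.863; 0.18 + 3.043 = 3.223.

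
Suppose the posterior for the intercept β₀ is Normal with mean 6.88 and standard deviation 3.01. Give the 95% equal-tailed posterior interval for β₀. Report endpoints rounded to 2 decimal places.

[0.98, 12.78]

The posterior is symmetric, so the 95% equal-tailed interval is β₀ = 6.88 ± z·3.01 with z = 1.960.
Half-width: 1.960 × 3.01 = 5.90.
6.88 − 5.90 = 0.98; 6.88 + 5.90 = 12.78.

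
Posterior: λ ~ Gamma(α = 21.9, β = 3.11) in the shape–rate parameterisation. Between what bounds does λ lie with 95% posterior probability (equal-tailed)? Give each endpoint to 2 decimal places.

[4.41, 10.28]

Posterior: Gamma(shape 21.9, rate 3.11).
Equal-tailed 95% interval: Gamma(21.9, 3.11) quantiles at 0.025 and 0.975.
Posterior mean ≈ 7.04, SD ≈ 1.50; a Normal approximation gives roughly [4.09, 9.99].
Exact: lower = 4.41; upper = 10.28.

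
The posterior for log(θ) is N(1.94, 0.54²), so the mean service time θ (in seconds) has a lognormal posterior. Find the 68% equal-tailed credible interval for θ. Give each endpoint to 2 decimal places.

On the log scale the 68% interval is 1.94 ± 0.994 × 0.54 = [1.4030, 2.4770].
Exponentiate: [e^1.4030, e^2.4770] = [4.07, 11.91].

[4.07, 11.91]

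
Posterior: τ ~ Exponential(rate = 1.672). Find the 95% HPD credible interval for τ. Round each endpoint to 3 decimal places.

[0.000, 1.792]

The exponential density is strictly decreasing on [0, ∞), so the HPD interval is anchored at 0: [0, q] with P(τ ≤ q) = 0.95.
q = −ln(1 − 0.95) / 1.672 = 2.9957 / 1.672 = 1.792.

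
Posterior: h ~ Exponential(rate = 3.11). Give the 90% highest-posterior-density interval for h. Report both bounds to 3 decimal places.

The exponential density is strictly decreasing on [0, ∞), so the HPD interval is anchored at 0: [0, q] with P(h ≤ q) = 0.90.
q = −ln(1 − 0.90) / 3.11 = 2.3026 / 3.11 = 0.740.

[0.000, 0.740]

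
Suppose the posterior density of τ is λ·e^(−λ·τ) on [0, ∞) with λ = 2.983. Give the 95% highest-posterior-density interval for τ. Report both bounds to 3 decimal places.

The exponential density is strictly decreasing on [0, ∞), so the HPD interval is anchored at 0: [0, q] with P(τ ≤ q) = 0.95.
q = −ln(1 − 0.95) / 2.983 = 2.9957 / 2.983 = 1.004.

[0.000, 1.004]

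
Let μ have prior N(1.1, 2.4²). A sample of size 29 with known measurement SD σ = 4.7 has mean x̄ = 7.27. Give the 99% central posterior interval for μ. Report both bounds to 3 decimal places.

[4.437, 8.662]

Posterior precision = 1/2.4² + 29/4.7² = 0.1736 + 1.3128 = 1.4864, so posterior SD = 0.8202.
Posterior mean = (1.1/2.4² + 29·7.27/4.7²) / 1.4864 = 6.5494.
Interval: 6.5494 ± 2.576 × 0.8202 → [4.437, 8.662].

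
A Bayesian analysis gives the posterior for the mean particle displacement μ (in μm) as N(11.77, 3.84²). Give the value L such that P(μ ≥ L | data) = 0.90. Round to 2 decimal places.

Need L with P(μ ≥ L) = 0.90: L = 11.77 − z_{0.1}·3.84.
z = 1.282; L = 11.77 − 1.282 × 3.84 = 6.85.

6.85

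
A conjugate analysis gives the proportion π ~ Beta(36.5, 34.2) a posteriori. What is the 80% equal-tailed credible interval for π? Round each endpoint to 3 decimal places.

Posterior: Beta(36.5, 34.2).
Equal-tailed 80% interval: the 0.1 and 0.9 quantiles of Beta(36.5, 34.2).
Posterior mean ≈ 0.516, SD ≈ 0.059; a Normal approximation gives roughly [0.441, 0.592].
Exact: F⁻¹(0.1) = 0.440; F⁻¹(0.9) = 0.592.

[0.440, 0.592]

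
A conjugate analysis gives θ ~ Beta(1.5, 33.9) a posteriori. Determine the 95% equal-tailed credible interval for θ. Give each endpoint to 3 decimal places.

Posterior: Beta(1.5, 33.9).
Equal-tailed 95% interval: the 0.025 and 0.975 quantiles of Beta(1.5, 33.9).
Posterior mean ≈ 0.042, SD ≈ 0.033; a Normal approximation gives roughly [-0.023, 0.108].
Exact: F⁻¹(0.025) = 0.003; F⁻¹(0.975) = 0.128.

[0.003, 0.128]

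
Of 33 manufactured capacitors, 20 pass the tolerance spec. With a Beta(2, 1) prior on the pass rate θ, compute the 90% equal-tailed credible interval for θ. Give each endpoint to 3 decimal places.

[0.476, 0.740]

Posterior: Beta(2+20, 1+13) = Beta(22, 14).
Equal-tailed 90% interval: the 0.05 and 0.95 quantiles of Beta(22, 14).
Posterior mean ≈ 0.611, SD ≈ 0.080; a Normal approximation gives roughly [0.479, 0.743].
Exact: F⁻¹(0.05) = 0.476; F⁻¹(0.95) = 0.740.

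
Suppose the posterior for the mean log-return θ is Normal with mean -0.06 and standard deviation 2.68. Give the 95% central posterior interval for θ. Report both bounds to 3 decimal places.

The posterior is symmetric, so the 95% equal-tailed interval is θ = -0.06 ± z·2.68 with z = 1.960.
Half-width: 1.960 × 2.68 = 5.253.
-0.06 − 5.253 = -5.313; -0.06 + 5.253 = 5.193.

[-5.313, 5.193]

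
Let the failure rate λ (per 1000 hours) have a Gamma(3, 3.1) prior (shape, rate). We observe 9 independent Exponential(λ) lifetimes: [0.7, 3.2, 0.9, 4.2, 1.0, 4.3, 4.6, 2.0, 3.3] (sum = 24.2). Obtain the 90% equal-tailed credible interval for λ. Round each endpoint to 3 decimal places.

Posterior: Gamma(3+9, 3.1+24.2) = Gamma(12, 27.3) (shape, rate).
Equal-tailed 90% interval: Gamma(12, 27.3) quantiles at 0.05 and 0.95.
Posterior mean ≈ 0.440, SD ≈ 0.127; a Normal approximation gives roughly [0.231, 0.648].
Exact: lower = 0.254; upper = 0.667.

[0.254, 0.667]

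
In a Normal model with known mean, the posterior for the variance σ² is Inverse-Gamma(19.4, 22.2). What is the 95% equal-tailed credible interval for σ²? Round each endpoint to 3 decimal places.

[0.767, 1.889]

Inverse-Gamma(19.4, 22.2) quantiles: F⁻¹(0.025) and F⁻¹(0.975).
Equivalently, 1/σ² ~ Gamma(19.4, rate = 22.2); invert its 0.975 and 0.025 quantiles.
Posterior mean ≈ 1.207, SD ≈ 0.289; a Normal approximation gives roughly [0.640, 1.773].
Exact: lower = 0.767; upper = 1.889.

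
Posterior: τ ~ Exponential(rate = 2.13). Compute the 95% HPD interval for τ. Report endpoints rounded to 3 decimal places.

The exponential density is strictly decreasing on [0, ∞), so the HPD interval is anchored at 0: [0, q] with P(τ ≤ q) = 0.95.
q = −ln(1 − 0.95) / 2.13 = 2.9957 / 2.13 = 1.406.

[0.000, 1.406]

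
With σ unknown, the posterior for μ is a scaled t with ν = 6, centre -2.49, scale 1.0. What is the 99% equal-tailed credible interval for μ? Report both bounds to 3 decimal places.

The t_6 distribution is symmetric; the 99% interval is -2.49 ± t·1.0 with t_{0.995,6} = 3.707.
Half-width: 3.707 × 1.0 = 3.707.
-2.49 − 3.707 = -6.197; -2.49 + 3.707 = 1.217.

[-6.197, 1.217]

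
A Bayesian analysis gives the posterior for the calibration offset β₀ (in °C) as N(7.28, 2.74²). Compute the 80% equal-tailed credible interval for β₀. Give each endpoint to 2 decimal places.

[3.77, 10.79]

The posterior is symmetric, so the 80% equal-tailed interval is β₀ = 7.28 ± z·2.74 with z = 1.282.
Half-width: 1.282 × 2.74 = 3.51.
7.28 − 3.51 = 3.77; 7.28 + 3.51 = 10.79.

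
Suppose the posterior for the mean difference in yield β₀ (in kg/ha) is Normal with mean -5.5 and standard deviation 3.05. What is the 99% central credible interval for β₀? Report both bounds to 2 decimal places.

The posterior is symmetric, so the 99% equal-tailed interval is β₀ = -5.5 ± z·3.05 with z = 2.576.
Half-width: 2.576 × 3.05 = 7.86.
-5.5 − 7.86 = -13.36; -5.5 + 7.86 = 2.36.

[-13.36, 2.36]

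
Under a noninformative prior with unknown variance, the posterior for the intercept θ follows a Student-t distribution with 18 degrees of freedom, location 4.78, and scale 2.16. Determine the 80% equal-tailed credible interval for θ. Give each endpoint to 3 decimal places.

The t_18 distribution is symmetric; the 80% interval is 4.78 ± t·2.16 with t_{0.9,18} = 1.330.
Half-width: 1.330 × 2.16 = 2.874.
4.78 − 2.874 = 1.906; 4.78 + 2.874 = 7.654.

[1.906, 7.654]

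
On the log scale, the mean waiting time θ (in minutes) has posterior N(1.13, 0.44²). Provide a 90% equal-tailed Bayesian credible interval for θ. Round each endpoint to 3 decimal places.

On the log scale the 90% interval is 1.13 ± 1.645 × 0.44 = [0.4063, 1.8537].
Exponentiate: [e^0.4063, e^1.8537] = [1.501, 6.384].

[1.501, 6.384]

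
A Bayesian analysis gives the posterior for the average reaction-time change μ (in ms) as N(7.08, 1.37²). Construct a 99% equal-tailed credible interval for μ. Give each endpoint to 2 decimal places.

[3.55, 10.61]

The posterior is symmetric, so the 99% equal-tailed interval is μ = 7.08 ± z·1.37 with z = 2.576.
Half-width: 2.576 × 1.37 = 3.53.
7.08 − 3.53 = 3.55; 7.08 + 3.53 = 10.61.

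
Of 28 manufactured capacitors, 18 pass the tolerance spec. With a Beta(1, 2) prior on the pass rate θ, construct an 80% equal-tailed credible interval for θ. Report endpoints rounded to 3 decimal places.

[0.500, 0.723]

Posterior: Beta(1+18, 2+10) = Beta(19, 12).
Equal-tailed 80% interval: the 0.1 and 0.9 quantiles of Beta(19, 12).
Posterior mean ≈ 0.613, SD ≈ 0.086; a Normal approximation gives roughly [0.503, 0.723].
Exact: F⁻¹(0.1) = 0.500; F⁻¹(0.9) = 0.723.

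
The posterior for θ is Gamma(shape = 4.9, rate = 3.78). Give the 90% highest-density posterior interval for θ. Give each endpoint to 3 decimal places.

[0.383, 2.174]

The posterior is unimodal and skewed, so the HPD interval has equal density at both endpoints and is the shortest 90% interval.
Solving f(0.383) = f(2.174) with F(2.174) − F(0.383) = 0.90 gives [0.383, 2.174].
For comparison, the equal-tailed interval is [0.505, 2.385]; the HPD is narrower and shifted toward the mode.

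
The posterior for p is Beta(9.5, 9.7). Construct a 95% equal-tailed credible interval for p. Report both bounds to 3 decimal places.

Posterior: Beta(9.5, 9.7).
Equal-tailed 95% interval: the 0.025 and 0.975 quantiles of Beta(9.5, 9.7).
Posterior mean ≈ 0.495, SD ≈ 0.111; a Normal approximation gives roughly [0.277, 0.713].
Exact: F⁻¹(0.025) = 0.280; F⁻¹(0.975) = 0.711.

[0.280, 0.711]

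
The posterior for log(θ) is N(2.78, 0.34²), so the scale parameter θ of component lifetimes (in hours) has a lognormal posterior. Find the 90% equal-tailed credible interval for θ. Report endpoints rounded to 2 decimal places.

On the log scale the 90% interval is 2.78 ± 1.645 × 0.34 = [2.2207, 3.3393].
Exponentiate: [e^2.2207, e^3.3393] = [9.21, 28.20].

[9.21, 28.20]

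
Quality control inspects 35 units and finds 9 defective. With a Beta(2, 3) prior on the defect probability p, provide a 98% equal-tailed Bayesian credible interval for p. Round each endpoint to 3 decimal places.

Posterior: Beta(2+9, 3+26) = Beta(11, 29).
Equal-tailed 98% interval: the 0.01 and 0.99 quantiles of Beta(11, 29).
Posterior mean ≈ 0.275, SD ≈ 0.070; a Normal approximation gives roughly [0.113, 0.437].
Exact: F⁻¹(0.01) = 0.132; F⁻¹(0.99) = 0.451.

[0.132, 0.451]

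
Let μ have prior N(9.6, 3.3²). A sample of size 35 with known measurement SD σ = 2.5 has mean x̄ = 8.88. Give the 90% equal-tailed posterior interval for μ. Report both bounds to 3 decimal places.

[8.202, 9.581]

Posterior precision = 1/3.3² + 35/2.5² = 0.0918 + 5.6000 = 5.6918, so posterior SD = 0.4192.
Posterior mean = (9.6/3.3² + 35·8.88/2.5²) / 5.6918 = 8.8916.
Interval: 8.8916 ± 1.645 × 0.4192 → [8.202, 9.581].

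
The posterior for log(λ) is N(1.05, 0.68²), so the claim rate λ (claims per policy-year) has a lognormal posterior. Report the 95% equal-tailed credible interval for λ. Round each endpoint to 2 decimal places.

[0.75, 10.83]

On the log scale the 95% interval is 1.05 ± 1.960 × 0.68 = [-0.2828, 2.3828].
Exponentiate: [e^-0.2828, e^2.3828] = [0.75, 10.83].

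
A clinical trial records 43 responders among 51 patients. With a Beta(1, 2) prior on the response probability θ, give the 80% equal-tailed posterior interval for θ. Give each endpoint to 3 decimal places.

Posterior: Beta(1+43, 2+8) = Beta(44, 10).
Equal-tailed 80% interval: the 0.1 and 0.9 quantiles of Beta(44, 10).
Posterior mean ≈ 0.815, SD ≈ 0.052; a Normal approximation gives roughly [0.748, 0.882].
Exact: F⁻¹(0.1) = 0.745; F⁻¹(0.9) = 0.879.

[0.745, 0.879]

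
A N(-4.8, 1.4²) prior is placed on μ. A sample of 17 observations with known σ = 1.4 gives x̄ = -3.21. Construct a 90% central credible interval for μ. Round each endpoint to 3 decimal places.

Posterior precision = 1/1.4² + 17/1.4² = 0.5102 + 8.6735 = 9.1837, so posterior SD = 0.3300.
Posterior mean = (-4.8/1.4² + 17·-3.21/1.4²) / 9.1837 = -3.2983.
Interval: -3.2983 ± 1.645 × 0.3300 → [-3.841, -2.756].

[-3.841, -2.756]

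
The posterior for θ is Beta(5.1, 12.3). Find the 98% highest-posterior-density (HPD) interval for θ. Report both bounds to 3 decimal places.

The posterior is unimodal and skewed, so the HPD interval has equal density at both endpoints and is the shortest 98% interval.
Solving f(0.077) = f(0.547) with F(0.547) − F(0.077) = 0.98 gives [0.077, 0.547].
For comparison, the equal-tailed interval is [0.089, 0.565]; the HPD is narrower and shifted toward the mode.

[0.077, 0.547]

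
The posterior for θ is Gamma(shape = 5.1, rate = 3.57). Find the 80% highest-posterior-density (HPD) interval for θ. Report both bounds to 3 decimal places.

The posterior is unimodal and skewed, so the HPD interval has equal density at both endpoints and is the shortest 80% interval.
Solving f(0.557) = f(2.058) with F(2.058) − F(0.557) = 0.80 gives [0.557, 2.058].
For comparison, the equal-tailed interval is [0.701, 2.275]; the HPD is narrower and shifted toward the mode.

[0.557, 2.058]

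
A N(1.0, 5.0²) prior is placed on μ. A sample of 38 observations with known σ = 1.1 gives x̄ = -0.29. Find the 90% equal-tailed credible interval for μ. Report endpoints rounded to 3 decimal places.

[-0.582, 0.005]

Posterior precision = 1/5.0² + 38/1.1² = 0.0400 + 31.4050 = 31.4450, so posterior SD = 0.1783.
Posterior mean = (1.0/5.0² + 38·-0.29/1.1²) / 31.4450 = -0.2884.
Interval: -0.2884 ± 1.645 × 0.1783 → [-0.582, 0.005].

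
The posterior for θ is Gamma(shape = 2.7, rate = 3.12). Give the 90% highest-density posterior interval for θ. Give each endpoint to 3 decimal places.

[0.101, 1.610]

The posterior is unimodal and skewed, so the HPD interval has equal density at both endpoints and is the shortest 90% interval.
Solving f(0.101) = f(1.610) with F(1.610) − F(0.101) = 0.90 gives [0.101, 1.610].
For comparison, the equal-tailed interval is [0.214, 1.873]; the HPD is narrower and shifted toward the mode.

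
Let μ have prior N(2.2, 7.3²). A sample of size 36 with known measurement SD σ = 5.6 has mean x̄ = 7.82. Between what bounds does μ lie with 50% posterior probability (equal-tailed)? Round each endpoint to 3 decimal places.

[7.105, 8.354]

Posterior precision = 1/7.3² + 36/5.6² = 0.0188 + 1.1480 = 1.1667, so posterior SD = 0.9258.
Posterior mean = (2.2/7.3² + 36·7.82/5.6²) / 1.1667 = 7.7296.
Interval: 7.7296 ± 0.674 × 0.9258 → [7.105, 8.354].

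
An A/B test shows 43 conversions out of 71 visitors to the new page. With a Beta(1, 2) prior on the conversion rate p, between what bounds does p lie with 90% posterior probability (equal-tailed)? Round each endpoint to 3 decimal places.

Posterior: Beta(1+43, 2+28) = Beta(44, 30).
Equal-tailed 90% interval: the 0.05 and 0.95 quantiles of Beta(44, 30).
Posterior mean ≈ 0.595, SD ≈ 0.057; a Normal approximation gives roughly [0.501, 0.688].
Exact: F⁻¹(0.05) = 0.500; F⁻¹(0.95) = 0.686.

[0.500, 0.686]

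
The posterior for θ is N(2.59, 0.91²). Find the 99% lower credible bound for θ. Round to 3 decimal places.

0.473

Need L with P(θ ≥ L) = 0.99: L = 2.59 − z_{0.01}·0.91.
z = 2.326; L = 2.59 − 2.326 × 0.91 = 0.473.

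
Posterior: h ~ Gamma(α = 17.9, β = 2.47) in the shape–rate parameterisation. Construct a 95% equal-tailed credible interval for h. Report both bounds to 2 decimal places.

[4.29, 10.97]

Posterior: Gamma(shape 17.9, rate 2.47).
Equal-tailed 95% interval: Gamma(17.9, 2.47) quantiles at 0.025 and 0.975.
Posterior mean ≈ 7.25, SD ≈ 1.71; a Normal approximation gives roughly [3.89, 10.60].
Exact: lower = 4.29; upper = 10.97.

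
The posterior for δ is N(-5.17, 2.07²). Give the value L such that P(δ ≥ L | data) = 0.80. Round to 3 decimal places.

Need L with P(δ ≥ L) = 0.80: L = -5.17 − z_{0.2}·2.07.
z = 0.842; L = -5.17 − 0.842 × 2.07 = -6.912.

-6.912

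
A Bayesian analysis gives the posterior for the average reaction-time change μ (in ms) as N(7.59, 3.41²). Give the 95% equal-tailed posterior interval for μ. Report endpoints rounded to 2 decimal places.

[0.91, 14.27]

The posterior is symmetric, so the 95% equal-tailed interval is μ = 7.59 ± z·3.41 with z = 1.960.
Half-width: 1.960 × 3.41 = 6.68.
7.59 − 6.68 = 0.91; 7.59 + 6.68 = 14.27.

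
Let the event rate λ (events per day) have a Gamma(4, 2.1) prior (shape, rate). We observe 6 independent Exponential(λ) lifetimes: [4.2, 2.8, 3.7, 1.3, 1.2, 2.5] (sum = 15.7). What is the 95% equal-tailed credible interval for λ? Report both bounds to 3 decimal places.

[0.269, 0.960]

Posterior: Gamma(4+6, 2.1+15.7) = Gamma(10, 17.8) (shape, rate).
Equal-tailed 95% interval: Gamma(10, 17.8) quantiles at 0.025 and 0.975.
Posterior mean ≈ 0.562, SD ≈ 0.178; a Normal approximation gives roughly [0.214, 0.910].
Exact: lower = 0.269; upper = 0.960.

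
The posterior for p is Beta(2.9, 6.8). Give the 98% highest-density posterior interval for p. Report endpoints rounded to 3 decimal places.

[0.034, 0.630]

The posterior is unimodal and skewed, so the HPD interval has equal density at both endpoints and is the shortest 98% interval.
Solving f(0.034) = f(0.630) with F(0.630) − F(0.034) = 0.98 gives [0.034, 0.630].
For comparison, the equal-tailed interval is [0.051, 0.660]; the HPD is narrower and shifted toward the mode.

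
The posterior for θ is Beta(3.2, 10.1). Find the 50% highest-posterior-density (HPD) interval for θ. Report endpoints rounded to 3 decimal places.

The posterior is unimodal and skewed, so the HPD interval has equal density at both endpoints and is the shortest 50% interval.
Solving f(0.127) = f(0.278) with F(0.278) − F(0.127) = 0.50 gives [0.127, 0.278].
For comparison, the equal-tailed interval is [0.156, 0.312]; the HPD is narrower and shifted toward the mode.

[0.127, 0.278]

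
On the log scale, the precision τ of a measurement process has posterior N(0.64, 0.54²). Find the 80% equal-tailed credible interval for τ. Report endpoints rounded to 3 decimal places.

[0.949, 3.789]

On the log scale the 80% interval is 0.64 ± 1.282 × 0.54 = [-0.0520, 1.3320].
Exponentiate: [e^-0.0520, e^1.3320] = [0.949, 3.789].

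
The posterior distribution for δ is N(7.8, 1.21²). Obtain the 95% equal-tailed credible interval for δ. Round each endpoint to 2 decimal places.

The posterior is symmetric, so the 95% equal-tailed interval is δ = 7.8 ± z·1.21 with z = 1.960.
Half-width: 1.960 × 1.21 = 2.37.
7.8 − 2.37 = 5.43; 7.8 + 2.37 = 10.17.

[5.43, 10.17]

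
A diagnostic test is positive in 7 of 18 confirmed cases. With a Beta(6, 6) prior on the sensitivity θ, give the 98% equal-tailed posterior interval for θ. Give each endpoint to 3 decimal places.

[0.237, 0.643]

Posterior: Beta(6+7, 6+11) = Beta(13, 17).
Equal-tailed 98% interval: the 0.01 and 0.99 quantiles of Beta(13, 17).
Posterior mean ≈ 0.433, SD ≈ 0.089; a Normal approximation gives roughly [0.226, 0.640].
Exact: F⁻¹(0.01) = 0.237; F⁻¹(0.99) = 0.643.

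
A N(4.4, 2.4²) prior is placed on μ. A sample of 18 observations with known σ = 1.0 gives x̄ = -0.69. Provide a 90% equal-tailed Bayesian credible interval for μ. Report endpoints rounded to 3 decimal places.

Posterior precision = 1/2.4² + 18/1.0² = 0.1736 + 18.0000 = 18.1736, so posterior SD = 0.2346.
Posterior mean = (4.4/2.4² + 18·-0.69/1.0²) / 18.1736 = -0.6414.
Interval: -0.6414 ± 1.645 × 0.2346 → [-1.027, -0.256].

[-1.027, -0.256]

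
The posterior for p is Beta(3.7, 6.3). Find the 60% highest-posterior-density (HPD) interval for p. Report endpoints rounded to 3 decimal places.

[0.218, 0.473]

The posterior is unimodal and skewed, so the HPD interval has equal density at both endpoints and is the shortest 60% interval.
Solving f(0.218) = f(0.473) with F(0.473) − F(0.218) = 0.60 gives [0.218, 0.473].
For comparison, the equal-tailed interval is [0.239, 0.496]; the HPD is narrower and shifted toward the mode.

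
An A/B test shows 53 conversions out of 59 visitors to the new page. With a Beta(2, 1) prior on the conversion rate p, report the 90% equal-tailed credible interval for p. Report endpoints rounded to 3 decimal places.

[0.815, 0.945]

Posterior: Beta(2+53, 1+6) = Beta(55, 7).
Equal-tailed 90% interval: the 0.05 and 0.95 quantiles of Beta(55, 7).
Posterior mean ≈ 0.887, SD ≈ 0.040; a Normal approximation gives roughly [0.822, 0.953].
Exact: F⁻¹(0.05) = 0.815; F⁻¹(0.95) = 0.945.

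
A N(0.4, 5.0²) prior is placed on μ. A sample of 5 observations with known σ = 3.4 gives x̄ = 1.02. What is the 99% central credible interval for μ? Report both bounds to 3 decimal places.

Posterior precision = 1/5.0² + 5/3.4² = 0.0400 + 0.4325 = 0.4725, so posterior SD = 1.4547.
Posterior mean = (0.4/5.0² + 5·1.02/3.4²) / 0.4725 = 0.9675.
Interval: 0.9675 ± 2.576 × 1.4547 → [-2.780, 4.715].

[-2.780, 4.715]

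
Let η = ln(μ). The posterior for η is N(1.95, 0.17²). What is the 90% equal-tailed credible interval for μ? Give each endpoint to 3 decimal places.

[5.314, 9.296]

On the log scale the 90% interval is 1.95 ± 1.645 × 0.17 = [1.6704, 2.2296].
Exponentiate: [e^1.6704, e^2.2296] = [5.314, 9.296].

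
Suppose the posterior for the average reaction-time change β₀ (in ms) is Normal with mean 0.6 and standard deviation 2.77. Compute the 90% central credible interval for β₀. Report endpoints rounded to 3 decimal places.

[-3.956, 5.156]

The posterior is symmetric, so the 90% equal-tailed interval is β₀ = 0.6 ± z·2.77 with z = 1.645.
Half-width: 1.645 × 2.77 = 4.556.
0.6 − 4.556 = -3.956; 0.6 + 4.556 = 5.156.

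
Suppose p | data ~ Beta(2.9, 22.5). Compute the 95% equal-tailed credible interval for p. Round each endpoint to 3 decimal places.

Posterior: Beta(2.9, 22.5).
Equal-tailed 95% interval: the 0.025 and 0.975 quantiles of Beta(2.9, 22.5).
Posterior mean ≈ 0.114, SD ≈ 0.062; a Normal approximation gives roughly [-0.007, 0.235].
Exact: F⁻¹(0.025) = 0.024; F⁻¹(0.975) = 0.260.

[0.024, 0.260]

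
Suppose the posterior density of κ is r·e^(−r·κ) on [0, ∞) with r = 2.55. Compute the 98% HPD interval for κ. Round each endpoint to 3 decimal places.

[0.000, 1.534]

The exponential density is strictly decreasing on [0, ∞), so the HPD interval is anchored at 0: [0, q] with P(κ ≤ q) = 0.98.
q = −ln(1 − 0.98) / 2.55 = 3.9120 / 2.55 = 1.534.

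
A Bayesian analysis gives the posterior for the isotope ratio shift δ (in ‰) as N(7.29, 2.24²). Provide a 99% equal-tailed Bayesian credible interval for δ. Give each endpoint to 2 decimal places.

[1.52, 13.06]

The posterior is symmetric, so the 99% equal-tailed interval is δ = 7.29 ± z·2.24 with z = 2.576.
Half-width: 2.576 × 2.24 = 5.77.
7.29 − 5.77 = 1.52; 7.29 + 5.77 = 13.06.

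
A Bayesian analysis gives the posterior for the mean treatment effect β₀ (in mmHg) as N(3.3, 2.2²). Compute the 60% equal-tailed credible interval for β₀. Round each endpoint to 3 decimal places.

The posterior is symmetric, so the 60% equal-tailed interval is β₀ = 3.3 ± z·2.2 with z = 0.842.
Half-width: 0.842 × 2.2 = 1.852.
3.3 − 1.852 = 1.448; 3.3 + 1.852 = 5.152.

[1.448, 5.152]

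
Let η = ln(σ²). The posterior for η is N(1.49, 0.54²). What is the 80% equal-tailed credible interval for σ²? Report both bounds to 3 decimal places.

On the log scale the 80% interval is 1.49 ± 1.282 × 0.54 = [0.7980, 2.1820].
Exponentiate: [e^0.7980, e^2.1820] = [2.221, 8.864].

[2.221, 8.864]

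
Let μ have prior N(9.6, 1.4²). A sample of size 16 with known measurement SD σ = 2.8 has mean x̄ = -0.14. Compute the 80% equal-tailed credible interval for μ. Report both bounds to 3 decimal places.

Posterior precision = 1/1.4² + 16/2.8² = 0.5102 + 2.0408 = 2.5510, so posterior SD = 0.6261.
Posterior mean = (9.6/1.4² + 16·-0.14/2.8²) / 2.5510 = 1.8080.
Interval: 1.8080 ± 1.282 × 0.6261 → [1.006, 2.610].

[1.006, 2.610]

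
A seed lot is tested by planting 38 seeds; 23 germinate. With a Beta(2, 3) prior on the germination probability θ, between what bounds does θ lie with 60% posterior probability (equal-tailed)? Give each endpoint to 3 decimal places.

Posterior: Beta(2+23, 3+15) = Beta(25, 18).
Equal-tailed 60% interval: the 0.2 and 0.8 quantiles of Beta(25, 18).
Posterior mean ≈ 0.581, SD ≈ 0.074; a Normal approximation gives roughly [0.519, 0.644].
Exact: F⁻¹(0.2) = 0.518; F⁻¹(0.8) = 0.645.

[0.518, 0.645]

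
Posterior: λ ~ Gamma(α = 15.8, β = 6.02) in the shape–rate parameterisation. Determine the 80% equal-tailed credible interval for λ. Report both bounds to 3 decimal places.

[1.822, 3.498]

Posterior: Gamma(shape 15.8, rate 6.02).
Equal-tailed 80% interval: Gamma(15.8, 6.02) quantiles at 0.1 and 0.9.
Posterior mean ≈ 2.625, SD ≈ 0.660; a Normal approximation gives roughly [1.778, 3.471].
Exact: lower = 1.822; upper = 3.498.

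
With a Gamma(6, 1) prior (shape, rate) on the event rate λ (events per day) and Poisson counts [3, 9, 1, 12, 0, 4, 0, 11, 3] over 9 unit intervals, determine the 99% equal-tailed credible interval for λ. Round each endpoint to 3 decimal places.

[3.285, 6.890]

Posterior: Gamma(6+43, 1+9) = Gamma(49, 10) (shape, rate).
Equal-tailed 99% interval: Gamma(49, 10) quantiles at 0.005 and 0.995.
Posterior mean ≈ 4.900, SD ≈ 0.700; a Normal approximation gives roughly [3.097, 6.703].
Exact: lower = 3.285; upper = 6.890.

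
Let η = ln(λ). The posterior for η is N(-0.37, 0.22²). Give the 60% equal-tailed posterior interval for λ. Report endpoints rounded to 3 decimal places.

[0.574, 0.831]

On the log scale the 60% interval is -0.37 ± 0.842 × 0.22 = [-0.5552, -0.1848].
Exponentiate: [e^-0.5552, e^-0.1848] = [0.574, 0.831].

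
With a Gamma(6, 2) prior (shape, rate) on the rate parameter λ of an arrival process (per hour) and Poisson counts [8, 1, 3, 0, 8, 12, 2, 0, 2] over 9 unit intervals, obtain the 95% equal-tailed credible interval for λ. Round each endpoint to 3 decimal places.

Posterior: Gamma(6+36, 2+9) = Gamma(42, 11) (shape, rate).
Equal-tailed 95% interval: Gamma(42, 11) quantiles at 0.025 and 0.975.
Posterior mean ≈ 3.818, SD ≈ 0.589; a Normal approximation gives roughly [2.663, 4.973].
Exact: lower = 2.752; upper = 5.056.

[2.752, 5.056]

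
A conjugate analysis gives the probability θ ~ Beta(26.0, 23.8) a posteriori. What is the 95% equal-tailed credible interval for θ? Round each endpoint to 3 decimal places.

[0.384, 0.658]

Posterior: Beta(26.0, 23.8).
Equal-tailed 95% interval: the 0.025 and 0.975 quantiles of Beta(26.0, 23.8).
Posterior mean ≈ 0.522, SD ≈ 0.070; a Normal approximation gives roughly [0.385, 0.659].
Exact: F⁻¹(0.025) = 0.384; F⁻¹(0.975) = 0.658.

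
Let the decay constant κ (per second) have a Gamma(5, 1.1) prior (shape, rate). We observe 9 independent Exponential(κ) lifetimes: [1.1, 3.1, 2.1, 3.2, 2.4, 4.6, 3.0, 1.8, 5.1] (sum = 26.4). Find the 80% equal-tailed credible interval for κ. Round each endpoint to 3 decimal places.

[0.344, 0.689]

Posterior: Gamma(5+9, 1.1+26.4) = Gamma(14, 27.5) (shape, rate).
Equal-tailed 80% interval: Gamma(14, 27.5) quantiles at 0.1 and 0.9.
Posterior mean ≈ 0.509, SD ≈ 0.136; a Normal approximation gives roughly [0.335, 0.683].
Exact: lower = 0.344; upper = 0.689.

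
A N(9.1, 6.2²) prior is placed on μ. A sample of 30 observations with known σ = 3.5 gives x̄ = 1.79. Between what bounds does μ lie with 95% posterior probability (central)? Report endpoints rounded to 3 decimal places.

Posterior precision = 1/6.2² + 30/3.5² = 0.0260 + 2.4490 = 2.4750, so posterior SD = 0.6356.
Posterior mean = (9.1/6.2² + 30·1.79/3.5²) / 2.4750 = 1.8668.
Interval: 1.8668 ± 1.960 × 0.6356 → [0.621, 3.113].

[0.621, 3.113]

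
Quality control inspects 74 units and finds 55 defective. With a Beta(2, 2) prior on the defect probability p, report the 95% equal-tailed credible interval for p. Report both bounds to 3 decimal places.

Posterior: Beta(2+55, 2+19) = Beta(57, 21).
Equal-tailed 95% interval: the 0.025 and 0.975 quantiles of Beta(57, 21).
Posterior mean ≈ 0.731, SD ≈ 0.050; a Normal approximation gives roughly [0.633, 0.829].
Exact: F⁻¹(0.025) = 0.628; F⁻¹(0.975) = 0.823.

[0.628, 0.823]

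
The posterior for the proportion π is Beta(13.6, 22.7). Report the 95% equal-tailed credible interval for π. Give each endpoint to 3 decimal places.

Posterior: Beta(13.6, 22.7).
Equal-tailed 95% interval: the 0.025 and 0.975 quantiles of Beta(13.6, 22.7).
Posterior mean ≈ 0.375, SD ≈ 0.079; a Normal approximation gives roughly [0.219, 0.530].
Exact: F⁻¹(0.025) = 0.227; F⁻¹(0.975) = 0.535.

[0.227, 0.535]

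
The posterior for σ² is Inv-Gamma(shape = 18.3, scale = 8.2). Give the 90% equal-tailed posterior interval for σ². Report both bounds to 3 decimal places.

[0.317, 0.690]

Inverse-Gamma(18.3, 8.2) quantiles: F⁻¹(0.05) and F⁻¹(0.95).
Equivalently, 1/σ² ~ Gamma(18.3, rate = 8.2); invert its 0.95 and 0.05 quantiles.
Posterior mean ≈ 0.474, SD ≈ 0.117; a Normal approximation gives roughly [0.281, 0.667].
Exact: lower = 0.317; upper = 0.690.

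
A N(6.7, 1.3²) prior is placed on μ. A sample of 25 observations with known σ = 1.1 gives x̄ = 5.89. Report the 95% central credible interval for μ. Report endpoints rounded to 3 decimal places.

[5.487, 6.338]

Posterior precision = 1/1.3² + 25/1.1² = 0.5917 + 20.6612 = 21.2529, so posterior SD = 0.2169.
Posterior mean = (6.7/1.3² + 25·5.89/1.1²) / 21.2529 = 5.9126.
Interval: 5.9126 ± 1.960 × 0.2169 → [5.487, 6.338].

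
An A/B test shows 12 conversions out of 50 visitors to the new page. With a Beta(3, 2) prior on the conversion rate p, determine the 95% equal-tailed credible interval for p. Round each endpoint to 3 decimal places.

Posterior: Beta(3+12, 2+38) = Beta(15, 40).
Equal-tailed 95% interval: the 0.025 and 0.975 quantiles of Beta(15, 40).
Posterior mean ≈ 0.273, SD ≈ 0.060; a Normal approximation gives roughly [0.156, 0.389].
Exact: F⁻¹(0.025) = 0.165; F⁻¹(0.975) = 0.397.

[0.165, 0.397]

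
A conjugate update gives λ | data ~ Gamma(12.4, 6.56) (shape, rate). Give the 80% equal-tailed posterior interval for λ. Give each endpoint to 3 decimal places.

Posterior: Gamma(shape 12.4, rate 6.56).
Equal-tailed 80% interval: Gamma(12.4, 6.56) quantiles at 0.1 and 0.9.
Posterior mean ≈ 1.890, SD ≈ 0.537; a Normal approximation gives roughly [1.202, 2.578].
Exact: lower = 1.243; upper = 2.603.

[1.243, 2.603]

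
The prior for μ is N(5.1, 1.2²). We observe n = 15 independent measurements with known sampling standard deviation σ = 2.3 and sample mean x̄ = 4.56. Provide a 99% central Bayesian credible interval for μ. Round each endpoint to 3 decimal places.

[3.295, 6.037]

Posterior precision = 1/1.2² + 15/2.3² = 0.6944 + 2.8355 = 3.5300, so posterior SD = 0.5322.
Posterior mean = (5.1/1.2² + 15·4.56/2.3²) / 3.5300 = 4.6662.
Interval: 4.6662 ± 2.576 × 0.5322 → [3.295, 6.037].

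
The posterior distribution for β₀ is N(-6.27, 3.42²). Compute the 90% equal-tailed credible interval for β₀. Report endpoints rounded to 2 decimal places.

The posterior is symmetric, so the 90% equal-tailed interval is β₀ = -6.27 ± z·3.42 with z = 1.645.
Half-width: 1.645 × 3.42 = 5.63.
-6.27 − 5.63 = -11.90; -6.27 + 5.63 = -0.64.

[-11.90, -0.64]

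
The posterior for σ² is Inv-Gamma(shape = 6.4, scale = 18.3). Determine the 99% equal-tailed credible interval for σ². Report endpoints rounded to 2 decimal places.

[1.24, 10.56]

Inverse-Gamma(6.4, 18.3) quantiles: F⁻¹(0.005) and F⁻¹(0.995).
Equivalently, 1/σ² ~ Gamma(6.4, rate = 18.3); invert its 0.995 and 0.005 quantiles.
Posterior mean ≈ 3.39, SD ≈ 1.62; a Normal approximation gives roughly [-0.77, 7.55].
Exact: lower = 1.24; upper = 10.56.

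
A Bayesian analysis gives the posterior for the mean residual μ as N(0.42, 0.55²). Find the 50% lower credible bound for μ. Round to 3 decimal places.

Need L with P(μ ≥ L) = 0.50: L = 0.42 − z_{0.5}·0.55.
z = 0.000; L = 0.42 − 0.000 × 0.55 = 0.420.

0.420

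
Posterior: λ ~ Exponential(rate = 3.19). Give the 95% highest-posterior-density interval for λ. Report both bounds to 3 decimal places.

[0.000, 0.939]

The exponential density is strictly decreasing on [0, ∞), so the HPD interval is anchored at 0: [0, q] with P(λ ≤ q) = 0.95.
q = −ln(1 − 0.95) / 3.19 = 2.9957 / 3.19 = 0.939.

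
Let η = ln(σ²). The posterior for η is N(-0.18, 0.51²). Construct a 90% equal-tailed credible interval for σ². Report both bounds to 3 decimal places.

[0.361, 1.933]

On the log scale the 90% interval is -0.18 ± 1.645 × 0.51 = [-1.0189, 0.6589].
Exponentiate: [e^-1.0189, e^0.6589] = [0.361, 1.933].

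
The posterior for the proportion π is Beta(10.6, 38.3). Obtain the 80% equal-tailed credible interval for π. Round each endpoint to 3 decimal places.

[0.144, 0.294]

Posterior: Beta(10.6, 38.3).
Equal-tailed 80% interval: the 0.1 and 0.9 quantiles of Beta(10.6, 38.3).
Posterior mean ≈ 0.217, SD ≈ 0.058; a Normal approximation gives roughly [0.142, 0.292].
Exact: F⁻¹(0.1) = 0.144; F⁻¹(0.9) = 0.294.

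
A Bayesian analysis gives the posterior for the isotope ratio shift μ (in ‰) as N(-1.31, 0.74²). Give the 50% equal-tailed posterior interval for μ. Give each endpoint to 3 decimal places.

The posterior is symmetric, so the 50% equal-tailed interval is μ = -1.31 ± z·0.74 with z = 0.674.
Half-width: 0.674 × 0.74 = 0.499.
-1.31 − 0.499 = -1.809; -1.31 + 0.499 = -0.811.

[-1.809, -0.811]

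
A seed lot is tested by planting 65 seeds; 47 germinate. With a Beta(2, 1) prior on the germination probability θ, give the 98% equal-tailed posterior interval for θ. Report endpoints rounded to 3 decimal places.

Posterior: Beta(2+47, 1+18) = Beta(49, 19).
Equal-tailed 98% interval: the 0.01 and 0.99 quantiles of Beta(49, 19).
Posterior mean ≈ 0.721, SD ≈ 0.054; a Normal approximation gives roughly [0.595, 0.846].
Exact: F⁻¹(0.01) = 0.587; F⁻¹(0.99) = 0.836.

[0.587, 0.836]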